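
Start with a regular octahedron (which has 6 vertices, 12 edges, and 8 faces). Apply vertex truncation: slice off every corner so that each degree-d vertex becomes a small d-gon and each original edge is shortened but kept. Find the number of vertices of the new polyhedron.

Truncation replaces each original edge-end by a new vertex, so V′ = 2E = 24.
Each original edge survives, and each old vertex of degree d contributes d new edges; summing degrees gives Σd = 2E, so E′ = E + 2E = 3E = 36.
Each original face survives and each original vertex becomes one new face: F′ = F + V = 14.

24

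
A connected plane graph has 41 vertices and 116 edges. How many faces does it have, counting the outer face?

Euler's formula for a connected plane graph: V − E + F = 2, so F = 2 − 41 + 116 = 77.

77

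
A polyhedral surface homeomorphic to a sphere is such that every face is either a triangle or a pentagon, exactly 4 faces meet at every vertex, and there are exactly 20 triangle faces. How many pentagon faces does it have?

12

Let x be the number of pentagons; then F = 20 + x.
Edge–face incidences: 2E = 3·20 + 5·x = 60 + 5x.
Every vertex has degree 4, so 4V = 2E.
Euler: V − E + F = 2 ⇒ (2E)/4 − E + (20 + x) = 2.
Multiply by 8: 2·(2E) − 4·(2E) + 8·(20 + x) = 16, i.e. 160 + 8x − 2·(60 + 5x) = 16.
Collecting terms: −2x + 40 = 16, so −2x = −24, so x = 12.
Then 2E = 60 + 5·12 = 120, so E = 60, V = 2E/4 = 30, F = 20 + 12 = 32.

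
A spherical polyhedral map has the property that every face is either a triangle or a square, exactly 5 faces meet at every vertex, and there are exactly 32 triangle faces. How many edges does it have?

60

Let x be the number of squares; then F = 32 + x.
Edge–face incidences: 2E = 3·32 + 4·x = 96 + 4x.
Every vertex has degree 5, so 5V = 2E.
Euler: V − E + F = 2 ⇒ (2E)/5 − E + (32 + x) = 2.
Multiply by 10: 2·(2E) − 5·(2E) + 10·(32 + x) = 20, i.e. 320 + 10x − 3·(96 + 4x) = 20.
Collecting terms: −2x + 32 = 20, so −2x = −12, so x = 6.
Then 2E = 96 + 4·6 = 120, so E = 60, V = 2E/5 = 24, F = 32 + 6 = 38.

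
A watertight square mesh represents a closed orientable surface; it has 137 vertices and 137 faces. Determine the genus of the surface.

Every face is a square, so 2E = 4·137 = 548, giving E = 274.
χ = V − E + F = 137 − 274 + 137 = 0.
For a closed orientable surface χ = 2 − 2g, so g = (2 − (0))/2 = 1.

1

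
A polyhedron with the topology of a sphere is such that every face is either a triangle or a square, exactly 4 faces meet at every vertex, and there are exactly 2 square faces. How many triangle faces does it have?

Let x be the number of triangles; then F = 2 + x.
Edge–face incidences: 2E = 4·2 + 3·x = 8 + 3x.
Every vertex has degree 4, so 4V = 2E.
Euler: V − E + F = 2 ⇒ (2E)/4 − E + (2 + x) = 2.
Multiply by 8: 2·(2E) − 4·(2E) + 8·(2 + x) = 16, i.e. 16 + 8x − 2·(8 + 3x) = 16.
Collecting terms: 2x = 16, so x = 8.
Then 2E = 8 + 3·8 = 32, so E = 16, V = 2E/4 = 8, F = 2 + 8 = 10.

8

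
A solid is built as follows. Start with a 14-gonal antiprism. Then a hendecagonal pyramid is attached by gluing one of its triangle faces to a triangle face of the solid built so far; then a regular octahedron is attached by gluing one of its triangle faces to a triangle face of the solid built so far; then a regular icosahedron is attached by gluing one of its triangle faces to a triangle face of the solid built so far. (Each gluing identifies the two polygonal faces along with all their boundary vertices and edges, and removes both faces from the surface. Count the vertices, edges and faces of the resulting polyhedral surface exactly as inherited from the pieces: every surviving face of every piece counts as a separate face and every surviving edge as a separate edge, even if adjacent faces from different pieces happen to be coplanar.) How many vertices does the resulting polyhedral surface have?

49

A 14-gonal antiprism: V=28, E=56, F=30.
Attach a hendecagonal pyramid (V=12, E=22, F=12) along a 3-gon: merge 3 vertices and 3 edges, delete both glued faces → V=37, E=75, F=40.
Attach a regular octahedron (V=6, E=12, F=8) along a 3-gon: merge 3 vertices and 3 edges, delete both glued faces → V=40, E=84, F=46.
Attach a regular icosahedron (V=12, E=30, F=20) along a 3-gon: merge 3 vertices and 3 edges, delete both glued faces → V=49, E=111, F=64.
Check: V − E + F = 49 − 111 + 64 = 2.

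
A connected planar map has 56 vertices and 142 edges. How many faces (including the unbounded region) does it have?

Euler's formula for a connected plane graph: V − E + F = 2, so F = 2 − 56 + 142 = 88.

88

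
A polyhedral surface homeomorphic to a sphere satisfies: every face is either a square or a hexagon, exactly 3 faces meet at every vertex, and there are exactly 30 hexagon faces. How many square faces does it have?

Let x be the number of squares; then F = 30 + x.
Edge–face incidences: 2E = 6·30 + 4·x = 180 + 4x.
Every vertex has degree 3, so 3V = 2E.
Euler: V − E + F = 2 ⇒ (2E)/3 − E + (30 + x) = 2.
Multiply by 6: 2·(2E) − 3·(2E) + 6·(30 + x) = 12, i.e. 180 + 6x − (180 + 4x) = 12.
Collecting terms: 2x = 12, so x = 6.
Then 2E = 180 + 4·6 = 204, so E = 102, V = 2E/3 = 68, F = 30 + 6 = 36.

6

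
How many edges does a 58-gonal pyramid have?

A pyramid on an n-gon base has one n-gon and n triangles: V = 58 + 1 = 59, E = 2·58 = 116, F = 58 + 1 = 59.

116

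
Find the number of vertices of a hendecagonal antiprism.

22

An antiprism on an n-gon has two n-gon caps and 2n triangles: V = 2·11 = 22, E = 4·11 = 44, F = 2·11 + 2 = 24.
Check: V − E + F = 22 − 44 + 24 = 2.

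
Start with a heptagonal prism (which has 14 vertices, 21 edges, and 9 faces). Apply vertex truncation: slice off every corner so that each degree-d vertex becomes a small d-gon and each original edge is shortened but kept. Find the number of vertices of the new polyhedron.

Truncation replaces each original edge-end by a new vertex, so V′ = 2E = 42.
Each original edge survives, and each old vertex of degree d contributes d new edges; summing degrees gives Σd = 2E, so E′ = E + 2E = 3E = 63.
Each original face survives and each original vertex becomes one new face: F′ = F + V = 23.

42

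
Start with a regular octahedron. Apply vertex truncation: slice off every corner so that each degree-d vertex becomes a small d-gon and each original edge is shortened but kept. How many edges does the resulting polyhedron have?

36

The base solid has V = 6, E = 12, F = 8.
Truncation replaces each original edge-end by a new vertex, so V′ = 2E = 24.
Each original edge survives, and each old vertex of degree d contributes d new edges; summing degrees gives Σd = 2E, so E′ = E + 2E = 3E = 36.
Each original face survives and each original vertex becomes one new face: F′ = F + V = 14.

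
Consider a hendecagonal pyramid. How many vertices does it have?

12

A pyramid on an n-gon base has one n-gon and n triangles: V = 11 + 1 = 12, E = 2·11 = 22, F = 11 + 1 = 12.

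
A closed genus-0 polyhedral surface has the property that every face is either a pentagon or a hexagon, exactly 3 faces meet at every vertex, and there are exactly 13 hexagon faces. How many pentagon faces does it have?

Let x be the number of pentagons; then F = 13 + x.
Edge–face incidences: 2E = 6·13 + 5·x = 78 + 5x.
Every vertex has degree 3, so 3V = 2E.
Euler: V − E + F = 2 ⇒ (2E)/3 − E + (13 + x) = 2.
Multiply by 6: 2·(2E) − 3·(2E) + 6·(13 + x) = 12, i.e. 78 + 6x − (78 + 5x) = 12.
Collecting terms: x = 12.
Then 2E = 78 + 5·12 = 138, so E = 69, V = 2E/3 = 46, F = 13 + 12 = 25.

12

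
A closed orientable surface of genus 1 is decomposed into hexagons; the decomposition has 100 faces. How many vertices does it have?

200

χ = 2 − 2·1 = 0, and every face is a hexagon so 6F = 2E.
E = 6·100/2 = 300. Then V = 0 + E − F = 0 + 300 − 100 = 200.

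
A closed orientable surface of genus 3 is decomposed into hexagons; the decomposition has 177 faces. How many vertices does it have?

350

χ = 2 − 2·3 = -4, and every face is a hexagon so 6F = 2E.
E = 6·177/2 = 531. Then V = -4 + E − F = -4 + 531 − 177 = 350.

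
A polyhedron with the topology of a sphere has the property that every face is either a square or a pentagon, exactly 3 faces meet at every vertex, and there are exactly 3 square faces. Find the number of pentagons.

Let x be the number of pentagons; then F = 3 + x.
Edge–face incidences: 2E = 4·3 + 5·x = 12 + 5x.
Every vertex has degree 3, so 3V = 2E.
Euler: V − E + F = 2 ⇒ (2E)/3 − E + (3 + x) = 2.
Multiply by 6: 2·(2E) − 3·(2E) + 6·(3 + x) = 12, i.e. 18 + 6x − (12 + 5x) = 12.
Collecting terms: x + 6 = 12, so x = 6.
Then 2E = 12 + 5·6 = 42, so E = 21, V = 2E/3 = 14, F = 3 + 6 = 9.

6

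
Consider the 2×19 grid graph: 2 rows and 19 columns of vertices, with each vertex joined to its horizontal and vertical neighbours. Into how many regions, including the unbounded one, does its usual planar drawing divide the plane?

The grid has V = 2·19 = 38 vertices and E = 2·18 + 19·1 = 55 edges.
F = 2 − V + E = 2 − 38 + 55 = 19.

19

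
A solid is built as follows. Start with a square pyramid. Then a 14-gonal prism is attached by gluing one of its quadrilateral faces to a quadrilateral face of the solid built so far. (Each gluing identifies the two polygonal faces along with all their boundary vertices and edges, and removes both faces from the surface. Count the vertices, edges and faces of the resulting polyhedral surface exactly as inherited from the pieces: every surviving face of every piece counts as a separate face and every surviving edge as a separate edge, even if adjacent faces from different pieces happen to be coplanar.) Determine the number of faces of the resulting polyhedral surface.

19

A square pyramid: V=5, E=8, F=5.
Attach a 14-gonal prism (V=28, E=42, F=16) along a 4-gon: merge 4 vertices and 4 edges, delete both glued faces → V=29, E=46, F=19.
Check: V − E + F = 29 − 46 + 19 = 2.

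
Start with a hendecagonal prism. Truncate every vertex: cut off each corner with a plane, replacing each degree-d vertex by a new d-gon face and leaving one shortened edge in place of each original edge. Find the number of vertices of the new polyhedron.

The base solid has V = 22, E = 33, F = 13.
Truncation replaces each original edge-end by a new vertex, so V′ = 2E = 66.
Each original edge survives, and each old vertex of degree d contributes d new edges; summing degrees gives Σd = 2E, so E′ = E + 2E = 3E = 99.
Each original face survives and each original vertex becomes one new face: F′ = F + V = 35.

66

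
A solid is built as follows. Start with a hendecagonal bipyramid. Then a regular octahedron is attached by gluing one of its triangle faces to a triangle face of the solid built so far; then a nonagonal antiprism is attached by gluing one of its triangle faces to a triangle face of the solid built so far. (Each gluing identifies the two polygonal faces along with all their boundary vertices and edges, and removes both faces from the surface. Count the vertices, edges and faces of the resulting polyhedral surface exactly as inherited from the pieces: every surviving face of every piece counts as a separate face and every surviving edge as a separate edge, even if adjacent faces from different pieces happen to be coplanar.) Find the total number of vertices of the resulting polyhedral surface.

31

A hendecagonal bipyramid: V=13, E=33, F=22.
Attach a regular octahedron (V=6, E=12, F=8) along a 3-gon: merge 3 vertices and 3 edges, delete both glued faces → V=16, E=42, F=28.
Attach a nonagonal antiprism (V=18, E=36, F=20) along a 3-gon: merge 3 vertices and 3 edges, delete both glued faces → V=31, E=75, F=46.
Check: V − E + F = 31 − 75 + 46 = 2.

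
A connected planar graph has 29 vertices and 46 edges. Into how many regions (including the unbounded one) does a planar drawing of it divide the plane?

Euler's formula for a connected plane graph: V − E + F = 2, so F = 2 − 29 + 46 = 19.

19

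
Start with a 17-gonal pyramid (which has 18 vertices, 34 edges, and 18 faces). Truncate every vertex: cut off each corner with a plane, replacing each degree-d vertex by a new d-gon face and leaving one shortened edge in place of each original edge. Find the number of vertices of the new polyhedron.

68

Truncation replaces each original edge-end by a new vertex, so V′ = 2E = 68.
Each original edge survives, and each old vertex of degree d contributes d new edges; summing degrees gives Σd = 2E, so E′ = E + 2E = 3E = 102.
Each original face survives and each original vertex becomes one new face: F′ = F + V = 36.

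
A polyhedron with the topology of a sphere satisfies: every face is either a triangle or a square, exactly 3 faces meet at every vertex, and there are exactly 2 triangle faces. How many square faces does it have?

Let x be the number of squares; then F = 2 + x.
Edge–face incidences: 2E = 3·2 + 4·x = 6 + 4x.
Every vertex has degree 3, so 3V = 2E.
Euler: V − E + F = 2 ⇒ (2E)/3 − E + (2 + x) = 2.
Multiply by 6: 2·(2E) − 3·(2E) + 6·(2 + x) = 12, i.e. 12 + 6x − (6 + 4x) = 12.
Collecting terms: 2x + 6 = 12, so 2x = 6, so x = 3.
Then 2E = 6 + 4·3 = 18, so E = 9, V = 2E/3 = 6, F = 2 + 3 = 5.

3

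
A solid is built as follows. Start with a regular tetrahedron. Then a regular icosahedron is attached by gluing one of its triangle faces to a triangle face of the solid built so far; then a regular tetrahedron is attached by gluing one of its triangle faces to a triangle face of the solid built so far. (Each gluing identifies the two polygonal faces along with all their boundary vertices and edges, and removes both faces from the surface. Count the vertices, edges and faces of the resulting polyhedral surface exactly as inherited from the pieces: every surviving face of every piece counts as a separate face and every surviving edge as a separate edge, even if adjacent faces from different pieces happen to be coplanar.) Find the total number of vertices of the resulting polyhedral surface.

A regular tetrahedron: V=4, E=6, F=4.
Attach a regular icosahedron (V=12, E=30, F=20) along a 3-gon: merge 3 vertices and 3 edges, delete both glued faces → V=13, E=33, F=22.
Attach a regular tetrahedron (V=4, E=6, F=4) along a 3-gon: merge 3 vertices and 3 edges, delete both glued faces → V=14, E=36, F=24.
Check: V − E + F = 14 − 36 + 24 = 2.

14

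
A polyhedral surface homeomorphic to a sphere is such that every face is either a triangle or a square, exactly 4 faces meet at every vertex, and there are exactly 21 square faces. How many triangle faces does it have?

8

Let x be the number of triangles; then F = 21 + x.
Edge–face incidences: 2E = 4·21 + 3·x = 84 + 3x.
Every vertex has degree 4, so 4V = 2E.
Euler: V − E + F = 2 ⇒ (2E)/4 − E + (21 + x) = 2.
Multiply by 8: 2·(2E) − 4·(2E) + 8·(21 + x) = 16, i.e. 168 + 8x − 2·(84 + 3x) = 16.
Collecting terms: 2x = 16, so x = 8.
Then 2E = 84 + 3·8 = 108, so E = 54, V = 2E/4 = 27, F = 21 + 8 = 29.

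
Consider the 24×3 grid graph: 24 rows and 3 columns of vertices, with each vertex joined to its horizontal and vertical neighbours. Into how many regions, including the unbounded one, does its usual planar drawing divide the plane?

47

The grid has V = 24·3 = 72 vertices and E = 24·2 + 3·23 = 117 edges.
F = 2 − V + E = 2 − 72 + 117 = 47.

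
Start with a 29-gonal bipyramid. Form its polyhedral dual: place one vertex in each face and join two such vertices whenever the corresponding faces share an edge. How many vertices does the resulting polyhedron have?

The base solid has V = 31, E = 87, F = 58.
The dual swaps V and F and preserves E: V′ = F = 58, E′ = E = 87, F′ = V = 31.

58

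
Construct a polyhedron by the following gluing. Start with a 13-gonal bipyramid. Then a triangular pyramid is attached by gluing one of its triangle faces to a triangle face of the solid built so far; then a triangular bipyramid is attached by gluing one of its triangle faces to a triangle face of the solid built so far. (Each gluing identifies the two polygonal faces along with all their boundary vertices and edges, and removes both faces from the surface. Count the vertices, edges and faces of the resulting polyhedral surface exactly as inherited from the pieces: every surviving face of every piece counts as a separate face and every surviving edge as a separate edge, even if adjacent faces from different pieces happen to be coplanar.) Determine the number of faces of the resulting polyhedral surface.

32

A 13-gonal bipyramid: V=15, E=39, F=26.
Attach a triangular pyramid (V=4, E=6, F=4) along a 3-gon: merge 3 vertices and 3 edges, delete both glued faces → V=16, E=42, F=28.
Attach a triangular bipyramid (V=5, E=9, F=6) along a 3-gon: merge 3 vertices and 3 edges, delete both glued faces → V=18, E=48, F=32.
Check: V − E + F = 18 − 48 + 32 = 2.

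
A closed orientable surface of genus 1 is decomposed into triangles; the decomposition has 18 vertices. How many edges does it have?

54

χ = 2 − 2·1 = 0, and every face is a triangle so 3F = 2E.
V − E + F = 0 with E = 3F/2 gives 18 − (3/2 − 1)·F = 0, so F = 36 and E = 54.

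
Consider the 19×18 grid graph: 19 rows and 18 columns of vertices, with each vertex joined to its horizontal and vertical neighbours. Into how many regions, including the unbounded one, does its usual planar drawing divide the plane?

307

The grid has V = 19·18 = 342 vertices and E = 19·17 + 18·18 = 647 edges.
F = 2 − V + E = 2 − 342 + 647 = 307.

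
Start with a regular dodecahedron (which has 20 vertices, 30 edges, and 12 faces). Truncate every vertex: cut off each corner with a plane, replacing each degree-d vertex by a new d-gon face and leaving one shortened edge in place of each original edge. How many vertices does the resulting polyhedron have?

Truncation replaces each original edge-end by a new vertex, so V′ = 2E = 60.
Each original edge survives, and each old vertex of degree d contributes d new edges; summing degrees gives Σd = 2E, so E′ = E + 2E = 3E = 90.
Each original face survives and each original vertex becomes one new face: F′ = F + V = 32.

60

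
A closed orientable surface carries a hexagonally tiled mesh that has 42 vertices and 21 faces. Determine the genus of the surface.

1

Every face is a hexagon, so 2E = 6·21 = 126, giving E = 63.
χ = V − E + F = 42 − 63 + 21 = 0.
For a closed orientable surface χ = 2 − 2g, so g = (2 − (0))/2 = 1.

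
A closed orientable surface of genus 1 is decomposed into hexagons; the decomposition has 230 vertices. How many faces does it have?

115

χ = 2 − 2·1 = 0, and every face is a hexagon so 6F = 2E.
V − E + F = 0 with E = 6F/2 gives 230 − (6/2 − 1)·F = 0, so F = 115 and E = 345.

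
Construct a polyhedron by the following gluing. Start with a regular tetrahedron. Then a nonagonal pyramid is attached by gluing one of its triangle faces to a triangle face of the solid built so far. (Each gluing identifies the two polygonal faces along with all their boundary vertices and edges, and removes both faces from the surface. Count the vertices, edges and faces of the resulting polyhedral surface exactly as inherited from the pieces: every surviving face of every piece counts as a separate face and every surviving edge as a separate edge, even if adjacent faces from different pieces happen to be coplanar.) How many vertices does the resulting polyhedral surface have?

11

A regular tetrahedron: V=4, E=6, F=4.
Attach a nonagonal pyramid (V=10, E=18, F=10) along a 3-gon: merge 3 vertices and 3 edges, delete both glued faces → V=11, E=21, F=12.
Check: V − E + F = 11 − 21 + 12 = 2.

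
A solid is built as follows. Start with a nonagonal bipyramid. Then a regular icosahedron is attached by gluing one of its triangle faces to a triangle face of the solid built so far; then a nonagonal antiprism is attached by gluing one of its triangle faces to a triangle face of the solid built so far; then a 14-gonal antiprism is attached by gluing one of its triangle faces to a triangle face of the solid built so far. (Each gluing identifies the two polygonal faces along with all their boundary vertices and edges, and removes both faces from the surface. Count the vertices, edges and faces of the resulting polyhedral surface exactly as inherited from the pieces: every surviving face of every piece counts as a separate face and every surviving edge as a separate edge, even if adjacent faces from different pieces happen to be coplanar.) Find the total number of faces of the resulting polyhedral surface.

82

A nonagonal bipyramid: V=11, E=27, F=18.
Attach a regular icosahedron (V=12, E=30, F=20) along a 3-gon: merge 3 vertices and 3 edges, delete both glued faces → V=20, E=54, F=36.
Attach a nonagonal antiprism (V=18, E=36, F=20) along a 3-gon: merge 3 vertices and 3 edges, delete both glued faces → V=35, E=87, F=54.
Attach a 14-gonal antiprism (V=28, E=56, F=30) along a 3-gon: merge 3 vertices and 3 edges, delete both glued faces → V=60, E=140, F=82.
Check: V − E + F = 60 − 140 + 82 = 2.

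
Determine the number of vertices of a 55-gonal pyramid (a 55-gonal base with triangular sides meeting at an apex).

56

A pyramid on an n-gon base has one n-gon and n triangles: V = 55 + 1 = 56, E = 2·55 = 110, F = 55 + 1 = 56.
Check: V − E + F = 56 − 110 + 56 = 2.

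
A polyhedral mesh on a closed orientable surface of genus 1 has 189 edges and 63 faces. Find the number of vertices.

126

For a closed orientable surface of genus 1, χ = 2 − 2·1 = 0.
V = 0 + E − F = 0 + 189 − 63 = 126.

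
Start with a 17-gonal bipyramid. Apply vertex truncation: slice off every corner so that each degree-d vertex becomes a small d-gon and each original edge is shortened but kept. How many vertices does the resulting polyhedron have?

102

The base solid has V = 19, E = 51, F = 34.
Truncation replaces each original edge-end by a new vertex, so V′ = 2E = 102.
Each original edge survives, and each old vertex of degree d contributes d new edges; summing degrees gives Σd = 2E, so E′ = E + 2E = 3E = 153.
Each original face survives and each original vertex becomes one new face: F′ = F + V = 53.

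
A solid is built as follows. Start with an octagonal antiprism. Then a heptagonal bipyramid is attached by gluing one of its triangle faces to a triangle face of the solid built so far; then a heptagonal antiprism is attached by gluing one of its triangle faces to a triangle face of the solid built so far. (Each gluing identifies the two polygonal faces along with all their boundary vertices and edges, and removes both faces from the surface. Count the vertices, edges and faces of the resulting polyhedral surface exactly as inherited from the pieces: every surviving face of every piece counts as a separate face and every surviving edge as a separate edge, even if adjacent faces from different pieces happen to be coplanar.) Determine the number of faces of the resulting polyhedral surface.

44

An octagonal antiprism: V=16, E=32, F=18.
Attach a heptagonal bipyramid (V=9, E=21, F=14) along a 3-gon: merge 3 vertices and 3 edges, delete both glued faces → V=22, E=50, F=30.
Attach a heptagonal antiprism (V=14, E=28, F=16) along a 3-gon: merge 3 vertices and 3 edges, delete both glued faces → V=33, E=75, F=44.
Check: V − E + F = 33 − 75 + 44 = 2.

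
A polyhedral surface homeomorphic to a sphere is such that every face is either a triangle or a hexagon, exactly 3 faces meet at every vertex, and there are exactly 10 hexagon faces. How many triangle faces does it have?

4

Let x be the number of triangles; then F = 10 + x.
Edge–face incidences: 2E = 6·10 + 3·x = 60 + 3x.
Every vertex has degree 3, so 3V = 2E.
Euler: V − E + F = 2 ⇒ (2E)/3 − E + (10 + x) = 2.
Multiply by 6: 2·(2E) − 3·(2E) + 6·(10 + x) = 12, i.e. 60 + 6x − (60 + 3x) = 12.
Collecting terms: 3x = 12, so x = 4.
Then 2E = 60 + 3·4 = 72, so E = 36, V = 2E/3 = 24, F = 10 + 4 = 14.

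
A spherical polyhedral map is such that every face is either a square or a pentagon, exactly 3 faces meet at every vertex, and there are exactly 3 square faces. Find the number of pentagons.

6

Let x be the number of pentagons; then F = 3 + x.
Edge–face incidences: 2E = 4·3 + 5·x = 12 + 5x.
Every vertex has degree 3, so 3V = 2E.
Euler: V − E + F = 2 ⇒ (2E)/3 − E + (3 + x) = 2.
Multiply by 6: 2·(2E) − 3·(2E) + 6·(3 + x) = 12, i.e. 18 + 6x − (12 + 5x) = 12.
Collecting terms: x + 6 = 12, so x = 6.
Then 2E = 12 + 5·6 = 42, so E = 21, V = 2E/3 = 14, F = 3 + 6 = 9.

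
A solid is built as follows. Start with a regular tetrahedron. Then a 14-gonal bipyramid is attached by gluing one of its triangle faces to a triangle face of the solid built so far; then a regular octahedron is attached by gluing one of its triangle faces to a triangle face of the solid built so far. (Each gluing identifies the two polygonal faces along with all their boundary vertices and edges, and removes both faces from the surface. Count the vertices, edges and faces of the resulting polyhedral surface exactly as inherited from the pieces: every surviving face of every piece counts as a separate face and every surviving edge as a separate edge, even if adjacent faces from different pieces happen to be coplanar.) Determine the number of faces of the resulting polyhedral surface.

36

A regular tetrahedron: V=4, E=6, F=4.
Attach a 14-gonal bipyramid (V=16, E=42, F=28) along a 3-gon: merge 3 vertices and 3 edges, delete both glued faces → V=17, E=45, F=30.
Attach a regular octahedron (V=6, E=12, F=8) along a 3-gon: merge 3 vertices and 3 edges, delete both glued faces → V=20, E=54, F=36.
Check: V − E + F = 20 − 54 + 36 = 2.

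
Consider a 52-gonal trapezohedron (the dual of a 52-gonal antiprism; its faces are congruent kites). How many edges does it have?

208

The n-trapezohedron (dual of the n-antiprism) has V = 2·52 + 2 = 106, E = 4·52 = 208, F = 2·52 = 104.
Check: V − E + F = 106 − 208 + 104 = 2.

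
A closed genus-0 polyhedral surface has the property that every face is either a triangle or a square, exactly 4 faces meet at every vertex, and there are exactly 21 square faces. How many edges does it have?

54

Let x be the number of triangles; then F = 21 + x.
Edge–face incidences: 2E = 4·21 + 3·x = 84 + 3x.
Every vertex has degree 4, so 4V = 2E.
Euler: V − E + F = 2 ⇒ (2E)/4 − E + (21 + x) = 2.
Multiply by 8: 2·(2E) − 4·(2E) + 8·(21 + x) = 16, i.e. 168 + 8x − 2·(84 + 3x) = 16.
Collecting terms: 2x = 16, so x = 8.
Then 2E = 84 + 3·8 = 108, so E = 54, V = 2E/4 = 27, F = 21 + 8 = 29.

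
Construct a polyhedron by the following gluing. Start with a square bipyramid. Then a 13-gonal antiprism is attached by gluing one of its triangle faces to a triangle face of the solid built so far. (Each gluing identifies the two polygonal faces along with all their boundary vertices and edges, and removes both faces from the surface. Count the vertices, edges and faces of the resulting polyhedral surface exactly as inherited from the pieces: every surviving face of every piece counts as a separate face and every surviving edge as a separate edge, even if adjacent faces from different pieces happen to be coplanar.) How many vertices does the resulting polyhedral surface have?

29

A square bipyramid: V=6, E=12, F=8.
Attach a 13-gonal antiprism (V=26, E=52, F=28) along a 3-gon: merge 3 vertices and 3 edges, delete both glued faces → V=29, E=61, F=34.
Check: V − E + F = 29 − 61 + 34 = 2.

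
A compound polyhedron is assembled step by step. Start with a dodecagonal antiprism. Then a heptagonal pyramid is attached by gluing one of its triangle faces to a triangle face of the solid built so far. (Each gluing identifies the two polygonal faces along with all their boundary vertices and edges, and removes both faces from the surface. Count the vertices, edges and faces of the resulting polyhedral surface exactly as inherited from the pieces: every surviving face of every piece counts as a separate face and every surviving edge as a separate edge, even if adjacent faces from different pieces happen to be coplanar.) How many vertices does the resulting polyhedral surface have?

29

A dodecagonal antiprism: V=24, E=48, F=26.
Attach a heptagonal pyramid (V=8, E=14, F=8) along a 3-gon: merge 3 vertices and 3 edges, delete both glued faces → V=29, E=59, F=32.
Check: V − E + F = 29 − 59 + 32 = 2.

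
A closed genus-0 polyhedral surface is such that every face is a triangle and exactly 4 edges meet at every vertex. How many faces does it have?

8

Each face has 3 edges and each edge borders two faces, so 2E = 3F.
Each vertex has degree 4, so 4V = 2E and hence V = 3F/4.
Euler: V − E + F = 2 ⇒ (3F/4) − (3F/2) + F = 2.
Multiply by 8: (6 − 12 + 8)F = 16, i.e. 2F = 16.
So F = 8, E = 3·8/2 = 12, V = 3·8/4 = 6.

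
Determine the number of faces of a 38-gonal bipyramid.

76

A bipyramid over an n-gon has 2n triangular faces and n + 2 vertices: V = 38 + 2 = 40, E = 3·38 = 114, F = 2·38 = 76.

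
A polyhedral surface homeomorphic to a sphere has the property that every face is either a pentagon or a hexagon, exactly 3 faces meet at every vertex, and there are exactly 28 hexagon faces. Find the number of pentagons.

Let x be the number of pentagons; then F = 28 + x.
Edge–face incidences: 2E = 6·28 + 5·x = 168 + 5x.
Every vertex has degree 3, so 3V = 2E.
Euler: V − E + F = 2 ⇒ (2E)/3 − E + (28 + x) = 2.
Multiply by 6: 2·(2E) − 3·(2E) + 6·(28 + x) = 12, i.e. 168 + 6x − (168 + 5x) = 12.
Collecting terms: x = 12.
Then 2E = 168 + 5·12 = 228, so E = 114, V = 2E/3 = 76, F = 28 + 12 = 40.

12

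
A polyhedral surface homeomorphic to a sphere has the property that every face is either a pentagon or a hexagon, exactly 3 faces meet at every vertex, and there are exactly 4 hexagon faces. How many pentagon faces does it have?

Let x be the number of pentagons; then F = 4 + x.
Edge–face incidences: 2E = 6·4 + 5·x = 24 + 5x.
Every vertex has degree 3, so 3V = 2E.
Euler: V − E + F = 2 ⇒ (2E)/3 − E + (4 + x) = 2.
Multiply by 6: 2·(2E) − 3·(2E) + 6·(4 + x) = 12, i.e. 24 + 6x − (24 + 5x) = 12.
Collecting terms: x = 12.
Then 2E = 24 + 5·12 = 84, so E = 42, V = 2E/3 = 28, F = 4 + 12 = 16.

12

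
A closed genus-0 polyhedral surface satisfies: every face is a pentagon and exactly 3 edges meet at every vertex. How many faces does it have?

12

Each face has 5 edges and each edge borders two faces, so 2E = 5F.
Each vertex has degree 3, so 3V = 2E and hence V = 5F/3.
Euler: V − E + F = 2 ⇒ (5F/3) − (5F/2) + F = 2.
Multiply by 6: (10 − 15 + 6)F = 12, i.e. 1F = 12.
So F = 12, E = 5·12/2 = 30, V = 5·12/3 = 20.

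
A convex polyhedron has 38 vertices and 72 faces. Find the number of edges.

Here V − E + F = 2.
E = V + F − (2) = 38 + 72 − (2) = 108.

108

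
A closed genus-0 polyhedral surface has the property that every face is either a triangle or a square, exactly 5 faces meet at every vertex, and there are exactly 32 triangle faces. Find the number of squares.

Let x be the number of squares; then F = 32 + x.
Edge–face incidences: 2E = 3·32 + 4·x = 96 + 4x.
Every vertex has degree 5, so 5V = 2E.
Euler: V − E + F = 2 ⇒ (2E)/5 − E + (32 + x) = 2.
Multiply by 10: 2·(2E) − 5·(2E) + 10·(32 + x) = 20, i.e. 320 + 10x − 3·(96 + 4x) = 20.
Collecting terms: −2x + 32 = 20, so −2x = −12, so x = 6.
Then 2E = 96 + 4·6 = 120, so E = 60, V = 2E/5 = 24, F = 32 + 6 = 38.

6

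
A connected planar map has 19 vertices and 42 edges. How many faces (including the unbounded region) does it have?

25

Euler's formula for a connected plane graph: V − E + F = 2, so F = 2 − 19 + 42 = 25.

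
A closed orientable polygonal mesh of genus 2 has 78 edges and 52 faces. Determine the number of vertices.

24

For a closed orientable surface of genus 2, χ = 2 − 2·2 = -2.
V = -2 + E − F = -2 + 78 − 52 = 24.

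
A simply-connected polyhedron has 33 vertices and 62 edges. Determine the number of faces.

31

Here V − E + F = 2.
F = 2 − V + E = 2 − 33 + 62 = 31.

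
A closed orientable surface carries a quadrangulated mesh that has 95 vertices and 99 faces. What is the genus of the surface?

Every face is a square, so 2E = 4·99 = 396, giving E = 198.
χ = V − E + F = 95 − 198 + 99 = -4.
For a closed orientable surface χ = 2 − 2g, so g = (2 − (-4))/2 = 3.

3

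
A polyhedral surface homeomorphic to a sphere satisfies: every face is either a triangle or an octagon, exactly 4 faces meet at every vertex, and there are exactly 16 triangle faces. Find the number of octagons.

2

Let x be the number of octagons; then F = 16 + x.
Edge–face incidences: 2E = 3·16 + 8·x = 48 + 8x.
Every vertex has degree 4, so 4V = 2E.
Euler: V − E + F = 2 ⇒ (2E)/4 − E + (16 + x) = 2.
Multiply by 8: 2·(2E) − 4·(2E) + 8·(16 + x) = 16, i.e. 128 + 8x − 2·(48 + 8x) = 16.
Collecting terms: −8x + 32 = 16, so −8x = −16, so x = 2.
Then 2E = 48 + 8·2 = 64, so E = 32, V = 2E/4 = 16, F = 16 + 2 = 18.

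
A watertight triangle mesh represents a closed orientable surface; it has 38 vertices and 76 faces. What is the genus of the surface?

1

Every face is a triangle, so 2E = 3·76 = 228, giving E = 114.
χ = V − E + F = 38 − 114 + 76 = 0.
For a closed orientable surface χ = 2 − 2g, so g = (2 − (0))/2 = 1.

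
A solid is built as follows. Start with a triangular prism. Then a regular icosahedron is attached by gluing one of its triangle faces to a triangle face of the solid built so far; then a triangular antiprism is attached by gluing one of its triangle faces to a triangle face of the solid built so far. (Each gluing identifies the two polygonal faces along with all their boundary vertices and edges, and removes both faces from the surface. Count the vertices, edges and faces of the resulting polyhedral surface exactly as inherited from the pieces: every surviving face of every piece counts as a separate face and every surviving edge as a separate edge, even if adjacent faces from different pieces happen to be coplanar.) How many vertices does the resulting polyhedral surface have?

A triangular prism: V=6, E=9, F=5.
Attach a regular icosahedron (V=12, E=30, F=20) along a 3-gon: merge 3 vertices and 3 edges, delete both glued faces → V=15, E=36, F=23.
Attach a triangular antiprism (V=6, E=12, F=8) along a 3-gon: merge 3 vertices and 3 edges, delete both glued faces → V=18, E=45, F=29.
Check: V − E + F = 18 − 45 + 29 = 2.

18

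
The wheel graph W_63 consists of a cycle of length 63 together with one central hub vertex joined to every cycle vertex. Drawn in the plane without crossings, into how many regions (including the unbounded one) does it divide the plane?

W_63 has V = 63 + 1 = 64 vertices and E = 2·63 = 126 edges.
By Euler's formula F = 2 − V + E = 2 − 64 + 126 = 64.

64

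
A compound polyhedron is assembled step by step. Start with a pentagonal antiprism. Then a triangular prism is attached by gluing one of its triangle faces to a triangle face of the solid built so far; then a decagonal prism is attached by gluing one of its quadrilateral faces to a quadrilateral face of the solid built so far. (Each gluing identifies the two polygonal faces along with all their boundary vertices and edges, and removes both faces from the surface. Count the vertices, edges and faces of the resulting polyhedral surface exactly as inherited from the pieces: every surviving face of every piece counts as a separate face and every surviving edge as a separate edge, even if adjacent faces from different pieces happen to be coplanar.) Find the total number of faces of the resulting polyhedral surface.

25

A pentagonal antiprism: V=10, E=20, F=12.
Attach a triangular prism (V=6, E=9, F=5) along a 3-gon: merge 3 vertices and 3 edges, delete both glued faces → V=13, E=26, F=15.
Attach a decagonal prism (V=20, E=30, F=12) along a 4-gon: merge 4 vertices and 4 edges, delete both glued faces → V=29, E=52, F=25.
Check: V − E + F = 29 − 52 + 25 = 2.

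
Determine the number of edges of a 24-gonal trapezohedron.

96

The n-trapezohedron (dual of the n-antiprism) has V = 2·24 + 2 = 50, E = 4·24 = 96, F = 2·24 = 48.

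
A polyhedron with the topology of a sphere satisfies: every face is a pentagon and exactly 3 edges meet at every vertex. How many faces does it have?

Each face has 5 edges and each edge borders two faces, so 2E = 5F.
Each vertex has degree 3, so 3V = 2E and hence V = 5F/3.
Euler: V − E + F = 2 ⇒ (5F/3) − (5F/2) + F = 2.
Multiply by 6: (10 − 15 + 6)F = 12, i.e. 1F = 12.
So F = 12, E = 5·12/2 = 30, V = 5·12/3 = 20.

12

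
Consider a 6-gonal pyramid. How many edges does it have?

12

A pyramid on an n-gon base has one n-gon and n triangles: V = 6 + 1 = 7, E = 2·6 = 12, F = 6 + 1 = 7.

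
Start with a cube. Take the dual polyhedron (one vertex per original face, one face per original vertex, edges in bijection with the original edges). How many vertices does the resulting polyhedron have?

6

The base solid has V = 8, E = 12, F = 6.
The dual swaps V and F and preserves E: V′ = F = 6, E′ = E = 12, F′ = V = 8.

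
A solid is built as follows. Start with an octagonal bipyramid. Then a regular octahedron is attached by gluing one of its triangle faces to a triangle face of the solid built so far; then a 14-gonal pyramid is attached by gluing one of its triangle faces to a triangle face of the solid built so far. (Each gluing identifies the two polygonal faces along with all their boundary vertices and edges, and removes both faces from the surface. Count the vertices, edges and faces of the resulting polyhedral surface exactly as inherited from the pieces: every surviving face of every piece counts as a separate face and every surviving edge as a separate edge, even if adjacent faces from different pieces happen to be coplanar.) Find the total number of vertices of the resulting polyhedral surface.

25

An octagonal bipyramid: V=10, E=24, F=16.
Attach a regular octahedron (V=6, E=12, F=8) along a 3-gon: merge 3 vertices and 3 edges, delete both glued faces → V=13, E=33, F=22.
Attach a 14-gonal pyramid (V=15, E=28, F=15) along a 3-gon: merge 3 vertices and 3 edges, delete both glued faces → V=25, E=58, F=35.
Check: V − E + F = 25 − 58 + 35 = 2.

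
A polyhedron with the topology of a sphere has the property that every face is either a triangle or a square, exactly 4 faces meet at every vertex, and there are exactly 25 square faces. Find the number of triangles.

8

Let x be the number of triangles; then F = 25 + x.
Edge–face incidences: 2E = 4·25 + 3·x = 100 + 3x.
Every vertex has degree 4, so 4V = 2E.
Euler: V − E + F = 2 ⇒ (2E)/4 − E + (25 + x) = 2.
Multiply by 8: 2·(2E) − 4·(2E) + 8·(25 + x) = 16, i.e. 200 + 8x − 2·(100 + 3x) = 16.
Collecting terms: 2x = 16, so x = 8.
Then 2E = 100 + 3·8 = 124, so E = 62, V = 2E/4 = 31, F = 25 + 8 = 33.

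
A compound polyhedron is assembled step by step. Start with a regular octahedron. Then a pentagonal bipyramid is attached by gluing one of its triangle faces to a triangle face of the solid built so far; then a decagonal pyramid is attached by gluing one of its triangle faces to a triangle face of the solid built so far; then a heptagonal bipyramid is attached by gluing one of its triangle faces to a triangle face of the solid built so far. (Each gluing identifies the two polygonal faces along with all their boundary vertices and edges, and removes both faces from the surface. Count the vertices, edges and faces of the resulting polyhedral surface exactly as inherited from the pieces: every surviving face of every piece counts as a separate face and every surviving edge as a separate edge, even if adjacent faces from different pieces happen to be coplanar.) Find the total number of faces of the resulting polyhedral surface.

A regular octahedron: V=6, E=12, F=8.
Attach a pentagonal bipyramid (V=7, E=15, F=10) along a 3-gon: merge 3 vertices and 3 edges, delete both glued faces → V=10, E=24, F=16.
Attach a decagonal pyramid (V=11, E=20, F=11) along a 3-gon: merge 3 vertices and 3 edges, delete both glued faces → V=18, E=41, F=25.
Attach a heptagonal bipyramid (V=9, E=21, F=14) along a 3-gon: merge 3 vertices and 3 edges, delete both glued faces → V=24, E=59, F=37.
Check: V − E + F = 24 − 59 + 37 = 2.

37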